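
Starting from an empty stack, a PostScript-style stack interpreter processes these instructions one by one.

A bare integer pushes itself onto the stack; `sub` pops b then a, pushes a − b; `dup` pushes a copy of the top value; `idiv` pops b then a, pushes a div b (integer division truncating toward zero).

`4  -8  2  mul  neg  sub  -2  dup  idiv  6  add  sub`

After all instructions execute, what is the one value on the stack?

-19

4    → 4
-8   → 4 -8
2    → 4 -8 2
mul  → 4 -16
neg  → 4 16
sub  → -12
-2   → -12 -2
dup  → -12 -2 -2
idiv → -12 1
6    → -12 1 6
add  → -12 7
sub  → -19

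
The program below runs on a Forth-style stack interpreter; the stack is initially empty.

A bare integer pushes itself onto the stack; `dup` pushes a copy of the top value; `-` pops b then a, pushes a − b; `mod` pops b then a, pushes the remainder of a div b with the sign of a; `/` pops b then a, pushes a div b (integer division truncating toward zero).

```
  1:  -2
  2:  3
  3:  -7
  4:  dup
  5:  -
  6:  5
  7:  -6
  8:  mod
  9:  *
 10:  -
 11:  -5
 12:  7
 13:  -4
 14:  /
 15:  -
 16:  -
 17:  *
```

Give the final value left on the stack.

-14

-2  : [-2]
3   : [-2, 3]
-7  : [-2, 3, -7]
dup : [-2, 3, -7, -7]
-   : [-2, 3, 0]
5   : [-2, 3, 0, 5]
-6  : [-2, 3, 0, 5, -6]
mod : [-2, 3, 0, 5]
*   : [-2, 3, 0]
-   : [-2, 3]
-5  : [-2, 3, -5]
7   : [-2, 3, -5, 7]
-4  : [-2, 3, -5, 7, -4]
/   : [-2, 3, -5, -1]
-   : [-2, 3, -4]
-   : [-2, 7]
*   : [-14]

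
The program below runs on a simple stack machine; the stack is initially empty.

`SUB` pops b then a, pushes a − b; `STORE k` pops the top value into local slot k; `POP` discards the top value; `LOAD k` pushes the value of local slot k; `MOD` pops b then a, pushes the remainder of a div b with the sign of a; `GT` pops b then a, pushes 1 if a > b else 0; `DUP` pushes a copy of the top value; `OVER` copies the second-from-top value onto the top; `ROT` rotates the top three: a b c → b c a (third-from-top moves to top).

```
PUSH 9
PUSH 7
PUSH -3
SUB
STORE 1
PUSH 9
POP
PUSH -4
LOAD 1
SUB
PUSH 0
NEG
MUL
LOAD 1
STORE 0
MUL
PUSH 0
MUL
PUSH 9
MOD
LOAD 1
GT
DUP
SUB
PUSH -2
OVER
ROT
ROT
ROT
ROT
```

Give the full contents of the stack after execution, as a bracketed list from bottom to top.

[-2, 0, 0]

PUSH 9  : 9
PUSH 7  : 9 7
PUSH -3 : 9 7 -3
SUB     : 9 10
STORE 1 : 9
PUSH 9  : 9 9
POP     : 9
PUSH -4 : 9 -4
LOAD 1  : 9 -4 10
SUB     : 9 -14
PUSH 0  : 9 -14 0
NEG     : 9 -14 0
MUL     : 9 0
LOAD 1  : 9 0 10
STORE 0 : 9 0
MUL     : 0
PUSH 0  : 0 0
MUL     : 0
PUSH 9  : 0 9
MOD     : 0
LOAD 1  : 0 10
GT      : 0
DUP     : 0 0
SUB     : 0
PUSH -2 : 0 -2
OVER    : 0 -2 0
ROT     : -2 0 0
ROT     : 0 0 -2
ROT     : 0 -2 0
ROT     : -2 0 0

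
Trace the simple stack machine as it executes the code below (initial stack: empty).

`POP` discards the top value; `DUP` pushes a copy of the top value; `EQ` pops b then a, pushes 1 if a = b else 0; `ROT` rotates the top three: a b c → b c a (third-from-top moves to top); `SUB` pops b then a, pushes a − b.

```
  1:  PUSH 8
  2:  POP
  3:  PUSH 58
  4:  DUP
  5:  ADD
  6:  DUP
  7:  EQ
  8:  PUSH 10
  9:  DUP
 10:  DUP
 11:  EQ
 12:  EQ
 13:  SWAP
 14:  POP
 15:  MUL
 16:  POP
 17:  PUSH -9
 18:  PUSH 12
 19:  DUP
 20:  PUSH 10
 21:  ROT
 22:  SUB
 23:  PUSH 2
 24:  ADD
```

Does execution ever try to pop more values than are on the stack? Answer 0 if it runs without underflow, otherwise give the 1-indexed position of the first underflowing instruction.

PUSH 8   8
POP      (empty)
PUSH 58  58
DUP      58 58
ADD      116
DUP      116 116
EQ       1
PUSH 10  1 10
DUP      1 10 10
DUP      1 10 10 10
EQ       1 10 1
EQ       1 0
SWAP     0 1
POP      0
MUL  — needs 2 operands, stack has 1 → underflow

15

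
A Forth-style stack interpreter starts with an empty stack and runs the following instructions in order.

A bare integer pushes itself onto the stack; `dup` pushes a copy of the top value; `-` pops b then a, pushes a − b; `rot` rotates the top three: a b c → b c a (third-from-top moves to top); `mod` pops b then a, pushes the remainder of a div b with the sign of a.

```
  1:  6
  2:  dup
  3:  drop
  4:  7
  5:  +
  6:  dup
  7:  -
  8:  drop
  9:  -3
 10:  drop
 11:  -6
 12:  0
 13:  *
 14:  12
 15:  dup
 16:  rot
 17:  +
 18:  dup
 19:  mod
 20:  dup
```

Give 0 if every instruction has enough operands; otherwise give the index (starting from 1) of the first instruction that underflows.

6     6
dup   6 6
drop  6
7     6 7
+     13
dup   13 13
-     0
drop  (empty)
-3    -3
drop  (empty)
-6    -6
0     -6 0
*     0
12    0 12
dup   0 12 12
rot   12 12 0
+     12 12
dup   12 12 12
mod   12 0
dup   12 0 0

0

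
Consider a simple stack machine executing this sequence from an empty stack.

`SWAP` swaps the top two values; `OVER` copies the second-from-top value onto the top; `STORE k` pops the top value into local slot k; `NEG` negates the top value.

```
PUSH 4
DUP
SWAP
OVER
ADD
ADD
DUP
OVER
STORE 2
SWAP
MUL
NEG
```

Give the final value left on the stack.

PUSH 4  -> 4
DUP     -> 4 4
SWAP    -> 4 4
OVER    -> 4 4 4
ADD     -> 4 8
ADD     -> 12
DUP     -> 12 12
OVER    -> 12 12 12
STORE 2 -> 12 12
SWAP    -> 12 12
MUL     -> 144
NEG     -> -144

-144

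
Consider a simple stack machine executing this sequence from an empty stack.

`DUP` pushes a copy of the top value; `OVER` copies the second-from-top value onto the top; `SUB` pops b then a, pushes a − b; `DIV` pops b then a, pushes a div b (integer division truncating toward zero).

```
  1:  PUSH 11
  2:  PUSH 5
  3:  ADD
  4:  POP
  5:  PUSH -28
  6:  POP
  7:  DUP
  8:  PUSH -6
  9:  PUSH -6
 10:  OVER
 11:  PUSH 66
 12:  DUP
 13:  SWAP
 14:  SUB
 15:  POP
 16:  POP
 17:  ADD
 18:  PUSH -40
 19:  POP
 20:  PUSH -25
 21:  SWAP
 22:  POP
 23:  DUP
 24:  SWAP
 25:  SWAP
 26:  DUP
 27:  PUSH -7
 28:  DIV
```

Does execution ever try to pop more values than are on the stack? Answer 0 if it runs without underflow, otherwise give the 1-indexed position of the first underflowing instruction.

7

PUSH 11  -> 11
PUSH 5   -> 11 5
ADD      -> 16
POP      -> (empty)
PUSH -28 -> -28
POP      -> (empty)
DUP  — needs 1 operand, stack has 0 → underflow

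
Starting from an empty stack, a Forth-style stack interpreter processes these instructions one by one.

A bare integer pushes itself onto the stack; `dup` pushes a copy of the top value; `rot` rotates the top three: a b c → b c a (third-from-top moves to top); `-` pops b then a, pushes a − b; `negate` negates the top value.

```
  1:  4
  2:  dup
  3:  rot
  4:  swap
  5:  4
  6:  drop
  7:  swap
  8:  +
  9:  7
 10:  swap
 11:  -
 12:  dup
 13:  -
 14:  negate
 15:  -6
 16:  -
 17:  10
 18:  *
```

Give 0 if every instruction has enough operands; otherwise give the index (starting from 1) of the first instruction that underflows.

4   → 4
dup → 4 4
rot  — needs 3 operands, stack has 2 → underflow

3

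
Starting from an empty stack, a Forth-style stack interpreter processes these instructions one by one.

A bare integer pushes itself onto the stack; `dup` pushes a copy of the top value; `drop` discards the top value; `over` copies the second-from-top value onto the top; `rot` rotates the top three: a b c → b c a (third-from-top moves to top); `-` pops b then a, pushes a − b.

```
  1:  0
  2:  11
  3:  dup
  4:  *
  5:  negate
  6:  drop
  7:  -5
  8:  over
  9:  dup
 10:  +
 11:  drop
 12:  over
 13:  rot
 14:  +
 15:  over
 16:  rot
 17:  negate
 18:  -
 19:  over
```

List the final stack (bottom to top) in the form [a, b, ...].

[0, -10, 0]

0      -> 0
11     -> 0 11
dup    -> 0 11 11
*      -> 0 121
negate -> 0 -121
drop   -> 0
-5     -> 0 -5
over   -> 0 -5 0
dup    -> 0 -5 0 0
+      -> 0 -5 0
drop   -> 0 -5
over   -> 0 -5 0
rot    -> -5 0 0
+      -> -5 0
over   -> -5 0 -5
rot    -> 0 -5 -5
negate -> 0 -5 5
-      -> 0 -10
over   -> 0 -10 0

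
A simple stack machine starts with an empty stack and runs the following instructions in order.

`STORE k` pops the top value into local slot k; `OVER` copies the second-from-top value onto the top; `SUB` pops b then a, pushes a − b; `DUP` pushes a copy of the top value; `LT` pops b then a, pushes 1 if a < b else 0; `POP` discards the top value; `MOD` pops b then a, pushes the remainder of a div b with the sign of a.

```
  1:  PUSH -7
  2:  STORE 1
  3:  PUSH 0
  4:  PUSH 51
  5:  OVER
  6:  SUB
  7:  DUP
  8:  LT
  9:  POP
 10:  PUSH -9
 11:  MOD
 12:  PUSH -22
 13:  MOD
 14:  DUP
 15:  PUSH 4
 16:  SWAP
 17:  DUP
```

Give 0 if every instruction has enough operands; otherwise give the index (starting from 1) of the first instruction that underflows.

PUSH -7  → [-7]
STORE 1  → []
PUSH 0   → [0]
PUSH 51  → [0, 51]
OVER     → [0, 51, 0]
SUB      → [0, 51]
DUP      → [0, 51, 51]
LT       → [0, 0]
POP      → [0]
PUSH -9  → [0, -9]
MOD      → [0]
PUSH -22 → [0, -22]
MOD      → [0]
DUP      → [0, 0]
PUSH 4   → [0, 0, 4]
SWAP     → [0, 4, 0]
DUP      → [0, 4, 0, 0]

0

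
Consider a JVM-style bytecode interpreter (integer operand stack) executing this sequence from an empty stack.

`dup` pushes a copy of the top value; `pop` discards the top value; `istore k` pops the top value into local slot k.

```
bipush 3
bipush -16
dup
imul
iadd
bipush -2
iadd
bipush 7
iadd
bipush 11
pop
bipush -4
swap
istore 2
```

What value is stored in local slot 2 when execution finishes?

264

bipush 3   → [3]
bipush -16 → [3, -16]
dup        → [3, -16, -16]
imul       → [3, 256]
iadd       → [259]
bipush -2  → [259, -2]
iadd       → [257]
bipush 7   → [257, 7]
iadd       → [264]
bipush 11  → [264, 11]
pop        → [264]
bipush -4  → [264, -4]
swap       → [-4, 264]
istore 2   → [-4]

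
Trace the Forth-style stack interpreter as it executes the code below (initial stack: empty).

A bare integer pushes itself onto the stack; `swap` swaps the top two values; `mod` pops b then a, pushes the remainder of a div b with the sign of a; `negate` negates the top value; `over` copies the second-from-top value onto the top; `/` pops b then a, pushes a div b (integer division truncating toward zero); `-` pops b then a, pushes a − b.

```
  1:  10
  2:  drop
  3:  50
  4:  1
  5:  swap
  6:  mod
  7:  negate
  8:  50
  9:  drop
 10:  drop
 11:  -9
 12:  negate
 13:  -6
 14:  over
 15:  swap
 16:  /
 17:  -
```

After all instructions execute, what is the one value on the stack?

10

10      [10]
drop    []
50      [50]
1       [50, 1]
swap    [1, 50]
mod     [1]
negate  [-1]
50      [-1, 50]
drop    [-1]
drop    []
-9      [-9]
negate  [9]
-6      [9, -6]
over    [9, -6, 9]
swap    [9, 9, -6]
/       [9, -1]
-       [10]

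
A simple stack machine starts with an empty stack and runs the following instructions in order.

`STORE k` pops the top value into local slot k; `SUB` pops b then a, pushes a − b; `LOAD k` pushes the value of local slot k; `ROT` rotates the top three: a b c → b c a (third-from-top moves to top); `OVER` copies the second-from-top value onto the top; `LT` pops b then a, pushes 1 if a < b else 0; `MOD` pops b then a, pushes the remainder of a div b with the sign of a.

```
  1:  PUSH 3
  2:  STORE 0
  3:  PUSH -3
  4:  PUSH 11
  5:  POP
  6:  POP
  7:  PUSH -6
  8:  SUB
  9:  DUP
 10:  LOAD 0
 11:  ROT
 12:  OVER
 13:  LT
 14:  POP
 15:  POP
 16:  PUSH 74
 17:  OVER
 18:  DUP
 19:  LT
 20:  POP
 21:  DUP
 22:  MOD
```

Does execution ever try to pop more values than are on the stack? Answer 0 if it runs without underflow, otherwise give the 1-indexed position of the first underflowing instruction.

PUSH 3  → [3]
STORE 0 → []
PUSH -3 → [-3]
PUSH 11 → [-3, 11]
POP     → [-3]
POP     → []
PUSH -6 → [-6]
SUB  — needs 2 operands, stack has 1 → underflow

8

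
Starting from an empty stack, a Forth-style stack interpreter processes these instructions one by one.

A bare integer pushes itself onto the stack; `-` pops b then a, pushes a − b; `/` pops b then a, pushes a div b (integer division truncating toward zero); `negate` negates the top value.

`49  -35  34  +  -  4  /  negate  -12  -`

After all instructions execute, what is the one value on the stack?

0

49     -> [49]
-35    -> [49, -35]
34     -> [49, -35, 34]
+      -> [49, -1]
-      -> [50]
4      -> [50, 4]
/      -> [12]
negate -> [-12]
-12    -> [-12, -12]
-      -> [0]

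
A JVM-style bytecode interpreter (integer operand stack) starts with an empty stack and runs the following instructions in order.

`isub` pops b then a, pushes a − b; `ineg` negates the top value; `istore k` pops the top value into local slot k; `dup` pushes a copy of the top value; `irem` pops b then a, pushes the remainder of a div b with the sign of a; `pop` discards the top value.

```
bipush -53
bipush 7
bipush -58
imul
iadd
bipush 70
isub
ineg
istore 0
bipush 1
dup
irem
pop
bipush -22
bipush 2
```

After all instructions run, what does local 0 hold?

529

bipush -53 -> [-53]
bipush 7   -> [-53, 7]
bipush -58 -> [-53, 7, -58]
imul       -> [-53, -406]
iadd       -> [-459]
bipush 70  -> [-459, 70]
isub       -> [-529]
ineg       -> [529]
istore 0   -> []
bipush 1   -> [1]
dup        -> [1, 1]
irem       -> [0]
pop        -> []
bipush -22 -> [-22]
bipush 2   -> [-22, 2]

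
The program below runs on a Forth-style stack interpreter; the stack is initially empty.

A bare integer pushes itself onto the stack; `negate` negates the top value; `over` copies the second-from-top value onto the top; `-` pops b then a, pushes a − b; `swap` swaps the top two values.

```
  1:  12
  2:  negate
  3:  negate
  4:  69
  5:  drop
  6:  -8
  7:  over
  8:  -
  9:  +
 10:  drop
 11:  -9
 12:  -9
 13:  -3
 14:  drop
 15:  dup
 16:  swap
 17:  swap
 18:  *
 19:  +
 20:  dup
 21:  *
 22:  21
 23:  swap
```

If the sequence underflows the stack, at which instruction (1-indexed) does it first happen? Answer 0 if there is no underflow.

0

12     → 12
negate → -12
negate → 12
69     → 12 69
drop   → 12
-8     → 12 -8
over   → 12 -8 12
-      → 12 -20
+      → -8
drop   → (empty)
-9     → -9
-9     → -9 -9
-3     → -9 -9 -3
drop   → -9 -9
dup    → -9 -9 -9
swap   → -9 -9 -9
swap   → -9 -9 -9
*      → -9 81
+      → 72
dup    → 72 72
*      → 5184
21     → 5184 21
swap   → 21 5184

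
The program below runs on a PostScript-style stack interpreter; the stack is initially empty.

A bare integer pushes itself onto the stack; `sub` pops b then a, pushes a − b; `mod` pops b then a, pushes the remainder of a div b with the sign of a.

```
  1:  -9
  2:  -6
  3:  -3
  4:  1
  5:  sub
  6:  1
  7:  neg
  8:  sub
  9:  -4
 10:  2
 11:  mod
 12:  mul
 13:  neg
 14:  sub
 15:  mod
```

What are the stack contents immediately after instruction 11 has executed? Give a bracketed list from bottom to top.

-9  : -9
-6  : -9 -6
-3  : -9 -6 -3
1   : -9 -6 -3 1
sub : -9 -6 -4
1   : -9 -6 -4 1
neg : -9 -6 -4 -1
sub : -9 -6 -3
-4  : -9 -6 -3 -4
2   : -9 -6 -3 -4 2
mod : -9 -6 -3 0

[-9, -6, -3, 0]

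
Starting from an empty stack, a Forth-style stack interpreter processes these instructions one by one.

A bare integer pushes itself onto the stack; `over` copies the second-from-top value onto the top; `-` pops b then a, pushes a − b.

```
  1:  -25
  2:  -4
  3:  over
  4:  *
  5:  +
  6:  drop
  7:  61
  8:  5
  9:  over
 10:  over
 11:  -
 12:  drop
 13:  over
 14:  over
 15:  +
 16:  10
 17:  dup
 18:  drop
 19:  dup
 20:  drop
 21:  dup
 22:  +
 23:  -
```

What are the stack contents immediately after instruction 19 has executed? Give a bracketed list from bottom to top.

[61, 5, 66, 10, 10]

-25   -25
-4    -25 -4
over  -25 -4 -25
*     -25 100
+     75
drop  (empty)
61    61
5     61 5
over  61 5 61
over  61 5 61 5
-     61 5 56
drop  61 5
over  61 5 61
over  61 5 61 5
+     61 5 66
10    61 5 66 10
dup   61 5 66 10 10
drop  61 5 66 10
dup   61 5 66 10 10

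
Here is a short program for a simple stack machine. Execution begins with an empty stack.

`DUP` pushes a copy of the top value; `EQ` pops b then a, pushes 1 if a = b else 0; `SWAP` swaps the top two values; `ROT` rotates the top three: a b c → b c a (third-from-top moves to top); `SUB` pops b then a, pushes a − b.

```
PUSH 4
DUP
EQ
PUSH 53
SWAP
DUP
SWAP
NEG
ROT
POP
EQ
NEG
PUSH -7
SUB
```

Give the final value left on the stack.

7

PUSH 4  : 4
DUP     : 4 4
EQ      : 1
PUSH 53 : 1 53
SWAP    : 53 1
DUP     : 53 1 1
SWAP    : 53 1 1
NEG     : 53 1 -1
ROT     : 1 -1 53
POP     : 1 -1
EQ      : 0
NEG     : 0
PUSH -7 : 0 -7
SUB     : 7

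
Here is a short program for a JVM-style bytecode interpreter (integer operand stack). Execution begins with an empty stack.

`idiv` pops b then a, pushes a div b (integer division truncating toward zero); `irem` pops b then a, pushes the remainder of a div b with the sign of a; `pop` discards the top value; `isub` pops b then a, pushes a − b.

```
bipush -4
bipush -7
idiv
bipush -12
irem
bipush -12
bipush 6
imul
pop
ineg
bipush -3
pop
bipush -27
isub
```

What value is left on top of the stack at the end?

27

bipush -4  : [-4]
bipush -7  : [-4, -7]
idiv       : [0]
bipush -12 : [0, -12]
irem       : [0]
bipush -12 : [0, -12]
bipush 6   : [0, -12, 6]
imul       : [0, -72]
pop        : [0]
ineg       : [0]
bipush -3  : [0, -3]
pop        : [0]
bipush -27 : [0, -27]
isub       : [27]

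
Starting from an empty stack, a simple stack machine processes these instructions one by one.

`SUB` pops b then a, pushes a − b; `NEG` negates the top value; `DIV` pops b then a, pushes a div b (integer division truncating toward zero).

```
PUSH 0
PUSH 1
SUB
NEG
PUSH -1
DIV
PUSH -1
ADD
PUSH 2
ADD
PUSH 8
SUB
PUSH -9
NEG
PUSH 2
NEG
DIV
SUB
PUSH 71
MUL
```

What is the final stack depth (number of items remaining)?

PUSH 0  -> 0
PUSH 1  -> 0 1
SUB     -> -1
NEG     -> 1
PUSH -1 -> 1 -1
DIV     -> -1
PUSH -1 -> -1 -1
ADD     -> -2
PUSH 2  -> -2 2
ADD     -> 0
PUSH 8  -> 0 8
SUB     -> -8
PUSH -9 -> -8 -9
NEG     -> -8 9
PUSH 2  -> -8 9 2
NEG     -> -8 9 -2
DIV     -> -8 -4
SUB     -> -4
PUSH 71 -> -4 71
MUL     -> -284

1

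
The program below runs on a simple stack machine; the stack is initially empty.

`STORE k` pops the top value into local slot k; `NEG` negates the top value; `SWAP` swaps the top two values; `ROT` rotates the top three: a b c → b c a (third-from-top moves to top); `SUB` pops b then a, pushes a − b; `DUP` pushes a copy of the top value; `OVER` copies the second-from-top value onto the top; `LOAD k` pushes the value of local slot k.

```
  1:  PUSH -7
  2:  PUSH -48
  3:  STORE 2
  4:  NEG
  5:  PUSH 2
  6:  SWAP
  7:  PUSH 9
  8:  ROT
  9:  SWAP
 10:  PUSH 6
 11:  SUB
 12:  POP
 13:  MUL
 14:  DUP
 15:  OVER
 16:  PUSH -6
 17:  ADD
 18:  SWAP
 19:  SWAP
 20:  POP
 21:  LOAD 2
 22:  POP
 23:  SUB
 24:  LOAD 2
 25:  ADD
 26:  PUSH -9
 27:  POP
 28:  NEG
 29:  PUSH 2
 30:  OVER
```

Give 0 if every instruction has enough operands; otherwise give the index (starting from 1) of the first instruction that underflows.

0

PUSH -7  -> [-7]
PUSH -48 -> [-7, -48]
STORE 2  -> [-7]
NEG      -> [7]
PUSH 2   -> [7, 2]
SWAP     -> [2, 7]
PUSH 9   -> [2, 7, 9]
ROT      -> [7, 9, 2]
SWAP     -> [7, 2, 9]
PUSH 6   -> [7, 2, 9, 6]
SUB      -> [7, 2, 3]
POP      -> [7, 2]
MUL      -> [14]
DUP      -> [14, 14]
OVER     -> [14, 14, 14]
PUSH -6  -> [14, 14, 14, -6]
ADD      -> [14, 14, 8]
SWAP     -> [14, 8, 14]
SWAP     -> [14, 14, 8]
POP      -> [14, 14]
LOAD 2   -> [14, 14, -48]
POP      -> [14, 14]
SUB      -> [0]
LOAD 2   -> [0, -48]
ADD      -> [-48]
PUSH -9  -> [-48, -9]
POP      -> [-48]
NEG      -> [48]
PUSH 2   -> [48, 2]
OVER     -> [48, 2, 48]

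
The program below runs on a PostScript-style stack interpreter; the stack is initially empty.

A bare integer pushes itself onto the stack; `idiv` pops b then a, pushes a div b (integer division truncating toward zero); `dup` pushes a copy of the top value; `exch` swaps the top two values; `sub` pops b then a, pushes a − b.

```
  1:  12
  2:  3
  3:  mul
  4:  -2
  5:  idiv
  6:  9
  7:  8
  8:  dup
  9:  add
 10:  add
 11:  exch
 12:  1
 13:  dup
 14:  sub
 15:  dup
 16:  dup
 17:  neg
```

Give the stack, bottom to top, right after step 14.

[25, -18, 0]

12   : [12]
3    : [12, 3]
mul  : [36]
-2   : [36, -2]
idiv : [-18]
9    : [-18, 9]
8    : [-18, 9, 8]
dup  : [-18, 9, 8, 8]
add  : [-18, 9, 16]
add  : [-18, 25]
exch : [25, -18]
1    : [25, -18, 1]
dup  : [25, -18, 1, 1]
sub  : [25, -18, 0]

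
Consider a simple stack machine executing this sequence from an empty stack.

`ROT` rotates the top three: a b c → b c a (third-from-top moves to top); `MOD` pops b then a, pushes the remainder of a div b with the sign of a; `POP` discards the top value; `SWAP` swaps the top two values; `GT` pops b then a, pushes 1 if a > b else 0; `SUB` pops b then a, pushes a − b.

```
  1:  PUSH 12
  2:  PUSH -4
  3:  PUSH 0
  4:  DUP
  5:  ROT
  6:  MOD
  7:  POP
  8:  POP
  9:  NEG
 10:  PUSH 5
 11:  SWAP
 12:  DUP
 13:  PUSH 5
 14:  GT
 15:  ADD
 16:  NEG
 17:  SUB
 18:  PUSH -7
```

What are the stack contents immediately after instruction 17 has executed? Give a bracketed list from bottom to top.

PUSH 12 -> [12]
PUSH -4 -> [12, -4]
PUSH 0  -> [12, -4, 0]
DUP     -> [12, -4, 0, 0]
ROT     -> [12, 0, 0, -4]
MOD     -> [12, 0, 0]
POP     -> [12, 0]
POP     -> [12]
NEG     -> [-12]
PUSH 5  -> [-12, 5]
SWAP    -> [5, -12]
DUP     -> [5, -12, -12]
PUSH 5  -> [5, -12, -12, 5]
GT      -> [5, -12, 0]
ADD     -> [5, -12]
NEG     -> [5, 12]
SUB     -> [-7]

[-7]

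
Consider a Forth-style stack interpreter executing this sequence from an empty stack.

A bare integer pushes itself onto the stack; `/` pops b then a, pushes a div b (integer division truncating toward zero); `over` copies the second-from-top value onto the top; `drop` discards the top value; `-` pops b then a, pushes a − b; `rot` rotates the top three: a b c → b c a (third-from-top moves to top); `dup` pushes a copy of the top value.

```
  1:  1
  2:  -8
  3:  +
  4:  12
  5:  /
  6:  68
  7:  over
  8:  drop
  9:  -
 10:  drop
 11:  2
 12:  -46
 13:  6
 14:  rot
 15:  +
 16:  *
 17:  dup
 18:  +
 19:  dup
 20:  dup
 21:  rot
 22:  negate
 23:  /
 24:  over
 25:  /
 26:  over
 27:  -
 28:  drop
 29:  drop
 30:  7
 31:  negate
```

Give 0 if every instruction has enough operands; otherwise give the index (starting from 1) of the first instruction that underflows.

1      → 1
-8     → 1 -8
+      → -7
12     → -7 12
/      → 0
68     → 0 68
over   → 0 68 0
drop   → 0 68
-      → -68
drop   → (empty)
2      → 2
-46    → 2 -46
6      → 2 -46 6
rot    → -46 6 2
+      → -46 8
*      → -368
dup    → -368 -368
+      → -736
dup    → -736 -736
dup    → -736 -736 -736
rot    → -736 -736 -736
negate → -736 -736 736
/      → -736 -1
over   → -736 -1 -736
/      → -736 0
over   → -736 0 -736
-      → -736 736
drop   → -736
drop   → (empty)
7      → 7
negate → -7

0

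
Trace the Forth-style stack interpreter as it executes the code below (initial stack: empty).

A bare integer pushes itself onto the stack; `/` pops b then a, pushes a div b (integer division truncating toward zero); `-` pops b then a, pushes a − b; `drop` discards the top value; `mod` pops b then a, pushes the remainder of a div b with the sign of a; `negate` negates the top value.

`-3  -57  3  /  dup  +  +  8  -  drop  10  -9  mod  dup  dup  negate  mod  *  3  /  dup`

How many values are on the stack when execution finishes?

2

-3     -> -3
-57    -> -3 -57
3      -> -3 -57 3
/      -> -3 -19
dup    -> -3 -19 -19
+      -> -3 -38
+      -> -41
8      -> -41 8
-      -> -49
drop   -> (empty)
10     -> 10
-9     -> 10 -9
mod    -> 1
dup    -> 1 1
dup    -> 1 1 1
negate -> 1 1 -1
mod    -> 1 0
*      -> 0
3      -> 0 3
/      -> 0
dup    -> 0 0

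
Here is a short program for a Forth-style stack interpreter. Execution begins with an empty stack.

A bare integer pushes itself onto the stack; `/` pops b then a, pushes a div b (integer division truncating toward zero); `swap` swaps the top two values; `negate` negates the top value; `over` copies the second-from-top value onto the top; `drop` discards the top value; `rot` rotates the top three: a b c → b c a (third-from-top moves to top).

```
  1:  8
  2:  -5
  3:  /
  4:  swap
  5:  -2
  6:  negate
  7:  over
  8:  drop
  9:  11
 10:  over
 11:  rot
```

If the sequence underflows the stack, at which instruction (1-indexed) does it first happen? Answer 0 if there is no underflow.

4

8  -> [8]
-5 -> [8, -5]
/  -> [-1]
swap  — needs 2 operands, stack has 1 → underflow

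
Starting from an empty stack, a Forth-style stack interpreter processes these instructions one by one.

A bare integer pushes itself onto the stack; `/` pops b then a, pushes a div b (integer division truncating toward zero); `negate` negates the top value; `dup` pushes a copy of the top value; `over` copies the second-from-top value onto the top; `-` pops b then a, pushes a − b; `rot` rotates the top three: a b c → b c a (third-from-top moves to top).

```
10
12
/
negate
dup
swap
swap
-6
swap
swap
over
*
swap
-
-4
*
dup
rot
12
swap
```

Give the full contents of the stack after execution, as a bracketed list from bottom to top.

10     → [10]
12     → [10, 12]
/      → [0]
negate → [0]
dup    → [0, 0]
swap   → [0, 0]
swap   → [0, 0]
-6     → [0, 0, -6]
swap   → [0, -6, 0]
swap   → [0, 0, -6]
over   → [0, 0, -6, 0]
*      → [0, 0, 0]
swap   → [0, 0, 0]
-      → [0, 0]
-4     → [0, 0, -4]
*      → [0, 0]
dup    → [0, 0, 0]
rot    → [0, 0, 0]
12     → [0, 0, 0, 12]
swap   → [0, 0, 12, 0]

[0, 0, 12, 0]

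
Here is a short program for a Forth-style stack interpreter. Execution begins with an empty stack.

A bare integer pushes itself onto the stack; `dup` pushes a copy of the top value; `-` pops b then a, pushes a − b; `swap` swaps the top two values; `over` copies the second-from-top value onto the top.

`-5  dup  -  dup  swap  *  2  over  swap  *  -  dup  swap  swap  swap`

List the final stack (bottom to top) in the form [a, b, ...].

[0, 0]

-5   → -5
dup  → -5 -5
-    → 0
dup  → 0 0
swap → 0 0
*    → 0
2    → 0 2
over → 0 2 0
swap → 0 0 2
*    → 0 0
-    → 0
dup  → 0 0
swap → 0 0
swap → 0 0
swap → 0 0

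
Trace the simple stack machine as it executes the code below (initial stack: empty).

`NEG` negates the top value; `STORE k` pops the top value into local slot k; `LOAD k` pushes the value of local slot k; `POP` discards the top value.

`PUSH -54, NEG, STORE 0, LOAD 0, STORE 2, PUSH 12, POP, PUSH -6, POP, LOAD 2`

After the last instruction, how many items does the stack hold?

PUSH -54  [-54]
NEG       [54]
STORE 0   []
LOAD 0    [54]
STORE 2   []
PUSH 12   [12]
POP       []
PUSH -6   [-6]
POP       []
LOAD 2    [54]

1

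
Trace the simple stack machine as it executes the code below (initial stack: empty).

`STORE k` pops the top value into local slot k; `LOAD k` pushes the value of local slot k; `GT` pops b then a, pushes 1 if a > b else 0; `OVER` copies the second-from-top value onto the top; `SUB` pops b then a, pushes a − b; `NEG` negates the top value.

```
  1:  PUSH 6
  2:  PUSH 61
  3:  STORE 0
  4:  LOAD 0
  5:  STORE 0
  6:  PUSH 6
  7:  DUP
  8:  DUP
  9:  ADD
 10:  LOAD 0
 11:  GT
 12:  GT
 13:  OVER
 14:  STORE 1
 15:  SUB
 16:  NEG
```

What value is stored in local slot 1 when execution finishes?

PUSH 6   6
PUSH 61  6 61
STORE 0  6
LOAD 0   6 61
STORE 0  6
PUSH 6   6 6
DUP      6 6 6
DUP      6 6 6 6
ADD      6 6 12
LOAD 0   6 6 12 61
GT       6 6 0
GT       6 1
OVER     6 1 6
STORE 1  6 1
SUB      5
NEG      -5

6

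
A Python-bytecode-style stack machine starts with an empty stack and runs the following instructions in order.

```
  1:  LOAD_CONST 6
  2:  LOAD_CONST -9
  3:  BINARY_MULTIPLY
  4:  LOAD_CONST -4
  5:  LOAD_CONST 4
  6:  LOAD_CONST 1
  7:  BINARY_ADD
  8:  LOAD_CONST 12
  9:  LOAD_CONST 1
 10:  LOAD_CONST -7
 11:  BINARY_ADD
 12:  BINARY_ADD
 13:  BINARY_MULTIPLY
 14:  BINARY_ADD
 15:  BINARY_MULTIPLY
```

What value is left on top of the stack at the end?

-1404

LOAD_CONST 6    -> 6
LOAD_CONST -9   -> 6 -9
BINARY_MULTIPLY -> -54
LOAD_CONST -4   -> -54 -4
LOAD_CONST 4    -> -54 -4 4
LOAD_CONST 1    -> -54 -4 4 1
BINARY_ADD      -> -54 -4 5
LOAD_CONST 12   -> -54 -4 5 12
LOAD_CONST 1    -> -54 -4 5 12 1
LOAD_CONST -7   -> -54 -4 5 12 1 -7
BINARY_ADD      -> -54 -4 5 12 -6
BINARY_ADD      -> -54 -4 5 6
BINARY_MULTIPLY -> -54 -4 30
BINARY_ADD      -> -54 26
BINARY_MULTIPLY -> -1404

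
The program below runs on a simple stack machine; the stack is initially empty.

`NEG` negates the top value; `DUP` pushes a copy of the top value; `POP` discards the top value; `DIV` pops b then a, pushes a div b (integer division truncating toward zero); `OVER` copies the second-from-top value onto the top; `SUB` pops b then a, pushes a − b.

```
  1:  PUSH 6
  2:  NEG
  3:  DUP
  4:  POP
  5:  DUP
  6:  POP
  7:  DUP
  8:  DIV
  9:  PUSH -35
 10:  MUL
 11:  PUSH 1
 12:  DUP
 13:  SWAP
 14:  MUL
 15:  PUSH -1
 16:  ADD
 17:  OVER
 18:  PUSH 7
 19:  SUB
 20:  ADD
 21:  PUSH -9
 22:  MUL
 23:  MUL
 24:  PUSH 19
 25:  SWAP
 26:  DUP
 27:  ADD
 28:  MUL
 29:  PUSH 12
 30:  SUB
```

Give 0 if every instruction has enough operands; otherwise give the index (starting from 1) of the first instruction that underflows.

0

PUSH 6   → 6
NEG      → -6
DUP      → -6 -6
POP      → -6
DUP      → -6 -6
POP      → -6
DUP      → -6 -6
DIV      → 1
PUSH -35 → 1 -35
MUL      → -35
PUSH 1   → -35 1
DUP      → -35 1 1
SWAP     → -35 1 1
MUL      → -35 1
PUSH -1  → -35 1 -1
ADD      → -35 0
OVER     → -35 0 -35
PUSH 7   → -35 0 -35 7
SUB      → -35 0 -42
ADD      → -35 -42
PUSH -9  → -35 -42 -9
MUL      → -35 378
MUL      → -13230
PUSH 19  → -13230 19
SWAP     → 19 -13230
DUP      → 19 -13230 -13230
ADD      → 19 -26460
MUL      → -502740
PUSH 12  → -502740 12
SUB      → -502752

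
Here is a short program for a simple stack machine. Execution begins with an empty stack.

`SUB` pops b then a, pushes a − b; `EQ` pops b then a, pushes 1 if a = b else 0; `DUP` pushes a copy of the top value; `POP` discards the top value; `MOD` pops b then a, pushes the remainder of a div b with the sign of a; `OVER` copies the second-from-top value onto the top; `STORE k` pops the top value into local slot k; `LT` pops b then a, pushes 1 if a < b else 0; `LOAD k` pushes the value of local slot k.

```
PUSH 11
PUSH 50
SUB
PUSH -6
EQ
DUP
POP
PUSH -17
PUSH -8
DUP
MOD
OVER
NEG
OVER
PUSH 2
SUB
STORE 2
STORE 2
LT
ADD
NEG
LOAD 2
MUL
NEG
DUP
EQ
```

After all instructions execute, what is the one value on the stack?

PUSH 11  : 11
PUSH 50  : 11 50
SUB      : -39
PUSH -6  : -39 -6
EQ       : 0
DUP      : 0 0
POP      : 0
PUSH -17 : 0 -17
PUSH -8  : 0 -17 -8
DUP      : 0 -17 -8 -8
MOD      : 0 -17 0
OVER     : 0 -17 0 -17
NEG      : 0 -17 0 17
OVER     : 0 -17 0 17 0
PUSH 2   : 0 -17 0 17 0 2
SUB      : 0 -17 0 17 -2
STORE 2  : 0 -17 0 17
STORE 2  : 0 -17 0
LT       : 0 1
ADD      : 1
NEG      : -1
LOAD 2   : -1 17
MUL      : -17
NEG      : 17
DUP      : 17 17
EQ       : 1

1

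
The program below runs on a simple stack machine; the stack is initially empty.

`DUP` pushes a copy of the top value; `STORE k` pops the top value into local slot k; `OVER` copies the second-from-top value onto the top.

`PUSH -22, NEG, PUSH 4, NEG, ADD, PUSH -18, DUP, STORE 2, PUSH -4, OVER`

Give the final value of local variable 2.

PUSH -22  [-22]
NEG       [22]
PUSH 4    [22, 4]
NEG       [22, -4]
ADD       [18]
PUSH -18  [18, -18]
DUP       [18, -18, -18]
STORE 2   [18, -18]
PUSH -4   [18, -18, -4]
OVER      [18, -18, -4, -18]

-18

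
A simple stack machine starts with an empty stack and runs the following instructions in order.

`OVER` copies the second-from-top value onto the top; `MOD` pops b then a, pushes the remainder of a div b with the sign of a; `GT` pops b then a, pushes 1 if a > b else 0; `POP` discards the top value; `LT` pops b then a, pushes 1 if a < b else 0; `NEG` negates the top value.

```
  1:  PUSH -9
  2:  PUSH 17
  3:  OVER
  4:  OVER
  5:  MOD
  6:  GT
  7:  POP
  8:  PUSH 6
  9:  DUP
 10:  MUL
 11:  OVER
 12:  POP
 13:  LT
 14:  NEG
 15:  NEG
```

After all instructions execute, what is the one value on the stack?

PUSH -9  -9
PUSH 17  -9 17
OVER     -9 17 -9
OVER     -9 17 -9 17
MOD      -9 17 -9
GT       -9 1
POP      -9
PUSH 6   -9 6
DUP      -9 6 6
MUL      -9 36
OVER     -9 36 -9
POP      -9 36
LT       1
NEG      -1
NEG      1

1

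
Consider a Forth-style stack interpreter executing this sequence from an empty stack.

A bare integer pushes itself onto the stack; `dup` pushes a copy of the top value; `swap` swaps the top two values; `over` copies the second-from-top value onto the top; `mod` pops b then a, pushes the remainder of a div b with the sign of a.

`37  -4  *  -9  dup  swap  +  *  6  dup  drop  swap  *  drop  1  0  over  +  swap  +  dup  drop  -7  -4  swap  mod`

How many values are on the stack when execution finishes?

2

37   → [37]
-4   → [37, -4]
*    → [-148]
-9   → [-148, -9]
dup  → [-148, -9, -9]
swap → [-148, -9, -9]
+    → [-148, -18]
*    → [2664]
6    → [2664, 6]
dup  → [2664, 6, 6]
drop → [2664, 6]
swap → [6, 2664]
*    → [15984]
drop → []
1    → [1]
0    → [1, 0]
over → [1, 0, 1]
+    → [1, 1]
swap → [1, 1]
+    → [2]
dup  → [2, 2]
drop → [2]
-7   → [2, -7]
-4   → [2, -7, -4]
swap → [2, -4, -7]
mod  → [2, -4]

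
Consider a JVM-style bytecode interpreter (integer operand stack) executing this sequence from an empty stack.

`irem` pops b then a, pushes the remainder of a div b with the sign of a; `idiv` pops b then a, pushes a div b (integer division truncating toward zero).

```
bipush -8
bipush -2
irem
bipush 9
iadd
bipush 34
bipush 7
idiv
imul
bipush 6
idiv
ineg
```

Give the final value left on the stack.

bipush -8  [-8]
bipush -2  [-8, -2]
irem       [0]
bipush 9   [0, 9]
iadd       [9]
bipush 34  [9, 34]
bipush 7   [9, 34, 7]
idiv       [9, 4]
imul       [36]
bipush 6   [36, 6]
idiv       [6]
ineg       [-6]

-6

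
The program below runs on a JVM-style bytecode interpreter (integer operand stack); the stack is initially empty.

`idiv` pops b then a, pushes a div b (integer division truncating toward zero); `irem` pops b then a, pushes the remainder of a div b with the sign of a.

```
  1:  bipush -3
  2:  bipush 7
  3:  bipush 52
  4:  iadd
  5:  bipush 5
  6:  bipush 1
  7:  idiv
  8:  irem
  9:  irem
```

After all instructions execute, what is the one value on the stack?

bipush -3 -> -3
bipush 7  -> -3 7
bipush 52 -> -3 7 52
iadd      -> -3 59
bipush 5  -> -3 59 5
bipush 1  -> -3 59 5 1
idiv      -> -3 59 5
irem      -> -3 4
irem      -> -3

-3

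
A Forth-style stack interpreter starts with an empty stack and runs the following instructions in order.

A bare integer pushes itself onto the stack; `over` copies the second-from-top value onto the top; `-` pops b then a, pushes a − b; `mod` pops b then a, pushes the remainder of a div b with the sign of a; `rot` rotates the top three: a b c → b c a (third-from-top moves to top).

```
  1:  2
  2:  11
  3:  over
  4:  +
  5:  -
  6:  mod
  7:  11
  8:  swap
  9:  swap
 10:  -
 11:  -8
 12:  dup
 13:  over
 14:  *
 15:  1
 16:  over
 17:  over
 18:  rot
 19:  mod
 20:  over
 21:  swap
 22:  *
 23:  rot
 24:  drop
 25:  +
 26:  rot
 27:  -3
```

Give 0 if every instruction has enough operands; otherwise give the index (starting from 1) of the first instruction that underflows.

6

2    -> 2
11   -> 2 11
over -> 2 11 2
+    -> 2 13
-    -> -11
mod  — needs 2 operands, stack has 1 → underflow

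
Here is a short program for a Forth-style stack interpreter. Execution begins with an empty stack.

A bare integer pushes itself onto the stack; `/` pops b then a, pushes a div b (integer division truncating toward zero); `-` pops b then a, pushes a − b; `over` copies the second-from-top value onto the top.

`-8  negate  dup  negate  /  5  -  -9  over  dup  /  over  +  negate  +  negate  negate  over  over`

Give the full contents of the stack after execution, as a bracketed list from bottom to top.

[-6, -1, -6, -1]

-8     : -8
negate : 8
dup    : 8 8
negate : 8 -8
/      : -1
5      : -1 5
-      : -6
-9     : -6 -9
over   : -6 -9 -6
dup    : -6 -9 -6 -6
/      : -6 -9 1
over   : -6 -9 1 -9
+      : -6 -9 -8
negate : -6 -9 8
+      : -6 -1
negate : -6 1
negate : -6 -1
over   : -6 -1 -6
over   : -6 -1 -6 -1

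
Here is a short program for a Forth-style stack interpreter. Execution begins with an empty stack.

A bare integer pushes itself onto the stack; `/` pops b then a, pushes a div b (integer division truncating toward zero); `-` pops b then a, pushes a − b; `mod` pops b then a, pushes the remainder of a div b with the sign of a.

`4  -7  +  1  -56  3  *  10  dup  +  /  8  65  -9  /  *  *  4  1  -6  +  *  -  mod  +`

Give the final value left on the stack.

-2

4   : [4]
-7  : [4, -7]
+   : [-3]
1   : [-3, 1]
-56 : [-3, 1, -56]
3   : [-3, 1, -56, 3]
*   : [-3, 1, -168]
10  : [-3, 1, -168, 10]
dup : [-3, 1, -168, 10, 10]
+   : [-3, 1, -168, 20]
/   : [-3, 1, -8]
8   : [-3, 1, -8, 8]
65  : [-3, 1, -8, 8, 65]
-9  : [-3, 1, -8, 8, 65, -9]
/   : [-3, 1, -8, 8, -7]
*   : [-3, 1, -8, -56]
*   : [-3, 1, 448]
4   : [-3, 1, 448, 4]
1   : [-3, 1, 448, 4, 1]
-6  : [-3, 1, 448, 4, 1, -6]
+   : [-3, 1, 448, 4, -5]
*   : [-3, 1, 448, -20]
-   : [-3, 1, 468]
mod : [-3, 1]
+   : [-2]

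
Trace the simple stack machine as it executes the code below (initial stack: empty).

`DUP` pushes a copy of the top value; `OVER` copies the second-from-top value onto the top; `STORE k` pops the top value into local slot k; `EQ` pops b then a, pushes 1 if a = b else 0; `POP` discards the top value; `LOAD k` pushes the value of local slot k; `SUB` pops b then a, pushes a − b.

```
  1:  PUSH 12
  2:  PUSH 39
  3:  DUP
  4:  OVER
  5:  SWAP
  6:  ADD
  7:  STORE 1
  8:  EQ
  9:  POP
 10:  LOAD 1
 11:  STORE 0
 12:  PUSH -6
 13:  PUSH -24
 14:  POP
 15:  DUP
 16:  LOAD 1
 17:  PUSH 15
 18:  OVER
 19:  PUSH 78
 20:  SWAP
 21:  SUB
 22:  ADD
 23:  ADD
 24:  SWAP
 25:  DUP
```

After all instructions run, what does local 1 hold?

PUSH 12  → 12
PUSH 39  → 12 39
DUP      → 12 39 39
OVER     → 12 39 39 39
SWAP     → 12 39 39 39
ADD      → 12 39 78
STORE 1  → 12 39
EQ       → 0
POP      → (empty)
LOAD 1   → 78
STORE 0  → (empty)
PUSH -6  → -6
PUSH -24 → -6 -24
POP      → -6
DUP      → -6 -6
LOAD 1   → -6 -6 78
PUSH 15  → -6 -6 78 15
OVER     → -6 -6 78 15 78
PUSH 78  → -6 -6 78 15 78 78
SWAP     → -6 -6 78 15 78 78
SUB      → -6 -6 78 15 0
ADD      → -6 -6 78 15
ADD      → -6 -6 93
SWAP     → -6 93 -6
DUP      → -6 93 -6 -6

78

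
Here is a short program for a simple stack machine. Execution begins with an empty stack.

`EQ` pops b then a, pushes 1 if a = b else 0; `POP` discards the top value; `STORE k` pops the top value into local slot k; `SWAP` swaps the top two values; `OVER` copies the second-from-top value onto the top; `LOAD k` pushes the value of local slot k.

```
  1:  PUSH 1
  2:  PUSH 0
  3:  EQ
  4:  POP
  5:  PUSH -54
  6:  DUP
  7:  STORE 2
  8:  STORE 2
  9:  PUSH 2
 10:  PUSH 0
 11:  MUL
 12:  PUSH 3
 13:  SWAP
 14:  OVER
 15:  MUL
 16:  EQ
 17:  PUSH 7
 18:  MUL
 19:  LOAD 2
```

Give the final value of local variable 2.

PUSH 1   -> [1]
PUSH 0   -> [1, 0]
EQ       -> [0]
POP      -> []
PUSH -54 -> [-54]
DUP      -> [-54, -54]
STORE 2  -> [-54]
STORE 2  -> []
PUSH 2   -> [2]
PUSH 0   -> [2, 0]
MUL      -> [0]
PUSH 3   -> [0, 3]
SWAP     -> [3, 0]
OVER     -> [3, 0, 3]
MUL      -> [3, 0]
EQ       -> [0]
PUSH 7   -> [0, 7]
MUL      -> [0]
LOAD 2   -> [0, -54]

-54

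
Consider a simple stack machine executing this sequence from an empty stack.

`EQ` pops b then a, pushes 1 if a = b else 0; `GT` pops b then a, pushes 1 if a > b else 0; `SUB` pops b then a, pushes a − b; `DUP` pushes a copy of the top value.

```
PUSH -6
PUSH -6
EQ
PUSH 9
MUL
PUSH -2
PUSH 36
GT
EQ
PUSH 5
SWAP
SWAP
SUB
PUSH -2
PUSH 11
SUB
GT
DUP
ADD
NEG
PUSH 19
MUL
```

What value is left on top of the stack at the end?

PUSH -6 → [-6]
PUSH -6 → [-6, -6]
EQ      → [1]
PUSH 9  → [1, 9]
MUL     → [9]
PUSH -2 → [9, -2]
PUSH 36 → [9, -2, 36]
GT      → [9, 0]
EQ      → [0]
PUSH 5  → [0, 5]
SWAP    → [5, 0]
SWAP    → [0, 5]
SUB     → [-5]
PUSH -2 → [-5, -2]
PUSH 11 → [-5, -2, 11]
SUB     → [-5, -13]
GT      → [1]
DUP     → [1, 1]
ADD     → [2]
NEG     → [-2]
PUSH 19 → [-2, 19]
MUL     → [-38]

-38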